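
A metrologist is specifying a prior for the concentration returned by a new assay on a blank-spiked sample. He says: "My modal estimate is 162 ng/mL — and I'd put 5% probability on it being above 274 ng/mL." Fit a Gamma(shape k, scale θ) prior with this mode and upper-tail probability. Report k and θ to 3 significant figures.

Gamma(k,θ) with k>1 has mode (k−1)θ, so θ = 162/(k−1).
Need P(X < 274) = 0.95 with θ tied to k this way. Start at k = 2, θ = 162: P(X<274) ≈ 0.504.
Too low — raise k to concentrate. Iterating converges to k ≈ 11.1.
Then θ = 162/(11.1−1) ≈ 16.

k ≈ 11.1, θ ≈ 16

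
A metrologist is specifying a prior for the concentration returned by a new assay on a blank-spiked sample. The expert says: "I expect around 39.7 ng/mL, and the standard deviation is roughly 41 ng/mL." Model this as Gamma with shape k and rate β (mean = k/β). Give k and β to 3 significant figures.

k ≈ 0.938, β ≈ 0.0236

For Gamma(k, rate β): mean = k/β, variance = k/β², so CV = 1/√k.
CV = SD/mean = 41/39.7 = 1.033, hence k = 1/CV² = 0.938.
Then β = k/mean = 0.938/39.7 = 0.0236.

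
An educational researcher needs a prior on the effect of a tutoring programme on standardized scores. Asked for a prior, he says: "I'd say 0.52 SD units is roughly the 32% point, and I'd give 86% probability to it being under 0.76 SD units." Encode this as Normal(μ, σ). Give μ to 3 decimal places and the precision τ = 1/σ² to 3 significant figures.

μ = 0.593, τ = 41.6

The p-quantile of Normal(μ,σ) is μ + z_p·σ, with z_{0.32} = -0.4677 and z_{0.86} = 1.08.
Eliminate σ: μ = (z₂·x₁ − z₁·x₂)/(z₂ − z₁) = (1.08·0.52 − (-0.4677)·0.76)/1.548 = 0.593.
Then σ = (x₂ − x₁)/(z₂ − z₁) = (0.76 − 0.52)/1.548 = 0.155.
Precision τ = 1/σ² = 1/0.155² = 41.6.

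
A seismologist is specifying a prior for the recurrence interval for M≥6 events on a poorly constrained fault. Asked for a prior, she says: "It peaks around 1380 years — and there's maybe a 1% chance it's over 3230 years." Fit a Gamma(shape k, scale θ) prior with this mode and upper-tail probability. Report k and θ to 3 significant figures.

k ≈ 7.58, θ ≈ 210

Gamma(k,θ) with k>1 has mode (k−1)θ, so θ = 1380/(k−1).
Need P(X < 3230) = 0.99 with θ tied to k this way. Start at k = 2, θ = 1380: P(X<3230) ≈ 0.678.
Too low — raise k to concentrate. Iterating converges to k ≈ 7.58.
Then θ = 1380/(7.58−1) ≈ 210.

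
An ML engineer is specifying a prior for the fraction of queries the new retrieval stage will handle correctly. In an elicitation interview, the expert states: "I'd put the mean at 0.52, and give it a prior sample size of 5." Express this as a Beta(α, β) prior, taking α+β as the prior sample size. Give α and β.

α = 2.6, β = 2.4

Under the effective-sample-size interpretation, Beta(α, β) has prior mean α/(α+β) and prior sample size α+β.
So α+β = 5 and α/(α+β) = 0.52, giving α = 0.52·5 = 2.6 and β = 5 − 2.6 = 2.4.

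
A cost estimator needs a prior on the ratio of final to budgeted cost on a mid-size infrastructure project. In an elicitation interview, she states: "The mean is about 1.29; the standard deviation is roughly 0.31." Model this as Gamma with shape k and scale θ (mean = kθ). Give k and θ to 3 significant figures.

For Gamma(k, scale θ): mean = kθ, variance = kθ², so CV = 1/√k.
CV = SD/mean = 0.31/1.29 = 0.2403, hence k = 1/CV² = 17.3.
Then θ = mean/k = 1.29/17.3 = 0.0745.

k ≈ 17.3, θ ≈ 0.0745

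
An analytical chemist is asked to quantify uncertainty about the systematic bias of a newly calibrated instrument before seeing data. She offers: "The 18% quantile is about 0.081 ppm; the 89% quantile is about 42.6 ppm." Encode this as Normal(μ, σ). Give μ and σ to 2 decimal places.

For Normal(μ,σ), the p-quantile is μ + z_p·σ. Here z_{0.18} = -0.9154, z_{0.89} = 1.227.
So 0.081 = μ − 0.9154σ and 42.6 = μ + 1.227σ.
Subtracting: σ = (42.6 − 0.081)/(1.227 − (-0.9154)) = 19.85.
Then μ = 0.081 − (-0.9154)·19.85 = 18.25.

μ = 18.25, σ = 19.85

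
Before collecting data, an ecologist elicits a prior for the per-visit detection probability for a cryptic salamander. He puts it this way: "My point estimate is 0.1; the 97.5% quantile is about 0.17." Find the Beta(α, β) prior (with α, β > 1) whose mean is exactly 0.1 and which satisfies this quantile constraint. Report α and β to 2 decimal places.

With mean 0.1 fixed, write α = 0.1s, β = 0.9s where s = α+β.
Need P(θ < 0.17) = 0.975 under Beta(0.1s, 0.9s). Normal approximation: (q−m)/√(m(1−m)/s) ≈ z_{0.975} = 1.96, so s ≈ 0.1·0.9·(1.96)²/(0.17−0.1)² = 70.6.
At s = 70.6: P(θ<0.17) ≈ 0.961. Adjusting to match 0.975 gives s ≈ 88.72.
So α = 0.1·88.72 ≈ 8.87, β = 0.9·88.72 ≈ 79.85.

α ≈ 8.87, β ≈ 79.85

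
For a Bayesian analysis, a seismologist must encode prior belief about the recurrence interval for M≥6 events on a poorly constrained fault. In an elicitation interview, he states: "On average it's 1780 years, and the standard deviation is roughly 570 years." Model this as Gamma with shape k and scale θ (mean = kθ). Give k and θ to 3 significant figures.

k ≈ 9.75, θ ≈ 183

For Gamma(k, scale θ): mean = kθ, variance = kθ², so CV = 1/√k.
CV = SD/mean = 570/1780 = 0.3202, hence k = 1/CV² = 9.75.
Then θ = mean/k = 1780/9.75 = 183.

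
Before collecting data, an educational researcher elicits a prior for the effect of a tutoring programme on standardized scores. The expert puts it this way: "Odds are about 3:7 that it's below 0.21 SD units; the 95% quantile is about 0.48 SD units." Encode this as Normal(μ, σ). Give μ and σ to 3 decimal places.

μ = 0.275, σ = 0.124

For Normal(μ,σ), the p-quantile is μ + z_p·σ. Here z_{0.3} = -0.5244, z_{0.95} = 1.645.
So 0.21 = μ − 0.5244σ and 0.48 = μ + 1.645σ.
Subtracting: σ = (0.48 − 0.21)/(1.645 − (-0.5244)) = 0.124.
Then μ = 0.21 − (-0.5244)·0.124 = 0.275.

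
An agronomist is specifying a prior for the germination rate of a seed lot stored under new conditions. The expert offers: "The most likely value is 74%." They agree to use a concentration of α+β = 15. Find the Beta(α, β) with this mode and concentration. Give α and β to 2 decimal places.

For α,β > 1 the Beta mode is (α−1)/(α+β−2). With α+β = 15, the mode is (α−1)/13.
Set (α−1)/13 = 0.74 → α = 1 + 0.74·13 = 10.62.
β = 15 − α = 4.38.

α = 10.62, β = 4.38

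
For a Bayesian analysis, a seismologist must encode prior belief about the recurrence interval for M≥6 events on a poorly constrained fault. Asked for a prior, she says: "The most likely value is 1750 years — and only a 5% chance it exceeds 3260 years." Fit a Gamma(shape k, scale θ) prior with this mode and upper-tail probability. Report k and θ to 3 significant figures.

k ≈ 8.19, θ ≈ 243

Gamma(k,θ) with k>1 has mode (k−1)θ, so θ = 1750/(k−1).
Need P(X < 3260) = 0.95 with θ tied to k this way. Start at k = 2, θ = 1750: P(X<3260) ≈ 0.556.
Too low — raise k to concentrate. Iterating converges to k ≈ 8.19.
Then θ = 1750/(8.19−1) ≈ 243.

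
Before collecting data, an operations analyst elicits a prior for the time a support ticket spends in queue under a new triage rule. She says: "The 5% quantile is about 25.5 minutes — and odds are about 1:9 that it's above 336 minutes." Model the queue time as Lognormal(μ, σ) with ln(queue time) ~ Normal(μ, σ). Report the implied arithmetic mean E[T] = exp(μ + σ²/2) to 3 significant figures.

E[T] ≈ 160 minutes

If T ~ Lognormal(μ,σ) then ln T ~ Normal(μ,σ), so the p-quantile of ln T is μ + z_p·σ.
ln(25.5) = 3.239 and ln(336) = 5.817; z_{0.05} = -1.645, z_{0.9} = 1.282.
σ = (5.817 − 3.239)/(1.282 − (-1.645)) = 0.881.
μ = 3.239 − (-1.645)·0.881 = 4.688.
E[T] = exp(μ + σ²/2) = exp(4.688 + 0.3882) = 160 minutes.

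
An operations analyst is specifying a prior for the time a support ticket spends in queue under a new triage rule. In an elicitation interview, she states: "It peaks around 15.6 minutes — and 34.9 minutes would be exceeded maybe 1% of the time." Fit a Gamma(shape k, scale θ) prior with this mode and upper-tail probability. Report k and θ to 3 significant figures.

Gamma(k,θ) with k>1 has mode (k−1)θ, so θ = 15.6/(k−1).
Need P(X < 34.9) = 0.99 with θ tied to k this way. Start at k = 2, θ = 15.6: P(X<34.9) ≈ 0.654.
Too low — raise k to concentrate. Iterating converges to k ≈ 8.41.
Then θ = 15.6/(8.41−1) ≈ 2.11.

k ≈ 8.41, θ ≈ 2.11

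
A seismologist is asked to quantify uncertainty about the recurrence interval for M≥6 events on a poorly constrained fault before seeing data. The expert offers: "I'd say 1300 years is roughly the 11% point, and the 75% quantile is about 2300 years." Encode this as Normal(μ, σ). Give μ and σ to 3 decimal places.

μ = 1945.195, σ = 526.034

The p-quantile of Normal(μ,σ) is μ + z_p·σ, with z_{0.11} = -1.227 and z_{0.75} = 0.6745.
Eliminate σ: μ = (z₂·x₁ − z₁·x₂)/(z₂ − z₁) = (0.6745·1300 − (-1.227)·2300)/1.901 = 1945.195.
Then σ = (x₂ − x₁)/(z₂ − z₁) = (2300 − 1300)/1.901 = 526.034.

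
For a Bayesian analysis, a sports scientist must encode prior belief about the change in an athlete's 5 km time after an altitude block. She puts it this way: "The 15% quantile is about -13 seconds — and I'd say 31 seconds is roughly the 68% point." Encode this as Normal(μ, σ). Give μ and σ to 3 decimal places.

μ = 17.319, σ = 29.253

The p-quantile of Normal(μ,σ) is μ + z_p·σ, with z_{0.15} = -1.036 and z_{0.68} = 0.4677.
Eliminate σ: μ = (z₂·x₁ − z₁·x₂)/(z₂ − z₁) = (0.4677·-13 − (-1.036)·31)/1.504 = 17.319.
Then σ = (x₂ − x₁)/(z₂ − z₁) = (31 − -13)/1.504 = 29.253.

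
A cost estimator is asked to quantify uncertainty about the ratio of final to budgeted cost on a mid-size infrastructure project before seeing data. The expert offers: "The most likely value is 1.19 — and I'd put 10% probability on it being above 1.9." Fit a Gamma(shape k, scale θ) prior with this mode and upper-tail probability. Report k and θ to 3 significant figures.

k ≈ 9.58, θ ≈ 0.139

Gamma(k,θ) with k>1 has mode (k−1)θ, so θ = 1.19/(k−1).
Need P(X < 1.9) = 0.9 with θ tied to k this way. Start at k = 2, θ = 1.19: P(X<1.9) ≈ 0.474.
Too low — raise k to concentrate. Iterating converges to k ≈ 9.58.
Then θ = 1.19/(9.58−1) ≈ 0.139.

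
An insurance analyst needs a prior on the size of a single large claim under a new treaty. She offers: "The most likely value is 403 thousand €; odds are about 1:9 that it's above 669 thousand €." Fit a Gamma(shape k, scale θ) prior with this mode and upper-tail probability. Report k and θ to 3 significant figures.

Gamma(k,θ) with k>1 has mode (k−1)θ, so θ = 403/(k−1).
Need P(X < 669) = 0.9 with θ tied to k this way. Start at k = 2, θ = 403: P(X<669) ≈ 0.494.
Too low — raise k to concentrate. Iterating converges to k ≈ 8.35.
Then θ = 403/(8.35−1) ≈ 54.8.

k ≈ 8.35, θ ≈ 54.8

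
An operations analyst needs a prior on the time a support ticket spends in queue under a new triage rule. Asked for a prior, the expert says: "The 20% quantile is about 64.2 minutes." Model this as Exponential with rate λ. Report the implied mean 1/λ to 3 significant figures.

mean ≈ 288 minutes

P(T < 64.2) = 1 − e^(−λ·64.2) = 0.2, so λ = −ln(1−0.2)/64.2 = −ln(0.8)/64.2 = 0.00348.
Mean = 1/λ = 288 minutes.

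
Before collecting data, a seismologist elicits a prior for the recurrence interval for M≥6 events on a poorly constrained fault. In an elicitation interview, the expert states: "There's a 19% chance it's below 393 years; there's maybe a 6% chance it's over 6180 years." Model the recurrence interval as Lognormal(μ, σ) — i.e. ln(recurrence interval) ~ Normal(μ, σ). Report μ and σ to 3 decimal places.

If T ~ Lognormal(μ,σ) then ln T ~ Normal(μ,σ), so the p-quantile of ln T is μ + z_p·σ.
ln(393) = 5.974 and ln(6180) = 8.729; z_{0.19} = -0.8779, z_{0.94} = 1.555.
σ = (8.729 − 5.974)/(1.555 − (-0.8779)) = 1.133.
μ = 5.974 − (-0.8779)·1.133 = 6.968.

μ ≈ 6.968, σ ≈ 1.133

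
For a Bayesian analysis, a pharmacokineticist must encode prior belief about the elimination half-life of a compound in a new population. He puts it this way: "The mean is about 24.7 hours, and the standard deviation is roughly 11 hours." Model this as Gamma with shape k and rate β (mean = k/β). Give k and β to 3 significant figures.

For Gamma(k, rate β): mean = k/β, variance = k/β², so CV = 1/√k.
CV = SD/mean = 11/24.7 = 0.4453, hence k = 1/CV² = 5.04.
Then β = k/mean = 5.04/24.7 = 0.204.

k ≈ 5.04, β ≈ 0.204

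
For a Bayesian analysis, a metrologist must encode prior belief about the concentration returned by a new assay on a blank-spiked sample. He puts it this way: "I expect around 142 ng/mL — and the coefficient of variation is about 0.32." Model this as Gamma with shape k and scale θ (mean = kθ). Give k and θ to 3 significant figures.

For Gamma(k, scale θ): mean = kθ, variance = kθ², so CV = 1/√k.
CV = 0.32, hence k = 1/CV² = 9.77.
Then θ = mean/k = 142/9.77 = 14.5.

k ≈ 9.77, θ ≈ 14.5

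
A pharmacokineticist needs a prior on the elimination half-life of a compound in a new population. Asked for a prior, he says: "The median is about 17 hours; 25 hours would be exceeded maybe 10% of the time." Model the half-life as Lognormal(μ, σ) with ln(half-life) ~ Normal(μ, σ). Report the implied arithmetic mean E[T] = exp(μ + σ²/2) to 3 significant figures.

E[T] ≈ 17.8 hours

If T ~ Lognormal(μ,σ) then ln T ~ Normal(μ,σ), so the p-quantile of ln T is μ + z_p·σ.
ln(17) = 2.833 and ln(25) = 3.219; z_{0.5} = 0, z_{0.9} = 1.282.
σ = (3.219 − 2.833)/(1.282 − (0)) = 0.301.
μ = 2.833 − (0)·0.301 = 2.833.
E[T] = exp(μ + σ²/2) = exp(2.833 + 0.0453) = 17.8 hours.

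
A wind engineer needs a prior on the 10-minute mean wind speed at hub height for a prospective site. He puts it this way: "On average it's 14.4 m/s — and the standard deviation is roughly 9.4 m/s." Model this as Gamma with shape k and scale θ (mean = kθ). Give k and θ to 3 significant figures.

k ≈ 2.35, θ ≈ 6.14

For Gamma(k, scale θ): mean = kθ, variance = kθ², so CV = 1/√k.
CV = SD/mean = 9.4/14.4 = 0.6528, hence k = 1/CV² = 2.35.
Then θ = mean/k = 14.4/2.35 = 6.14.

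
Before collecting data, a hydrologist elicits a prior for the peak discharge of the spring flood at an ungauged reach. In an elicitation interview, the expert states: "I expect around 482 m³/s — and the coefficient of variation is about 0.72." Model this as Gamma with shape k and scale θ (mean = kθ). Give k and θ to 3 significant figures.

For Gamma(k, scale θ): mean = kθ, variance = kθ², so CV = 1/√k.
CV = 0.72, hence k = 1/CV² = 1.93.
Then θ = mean/k = 482/1.93 = 250.

k ≈ 1.93, θ ≈ 250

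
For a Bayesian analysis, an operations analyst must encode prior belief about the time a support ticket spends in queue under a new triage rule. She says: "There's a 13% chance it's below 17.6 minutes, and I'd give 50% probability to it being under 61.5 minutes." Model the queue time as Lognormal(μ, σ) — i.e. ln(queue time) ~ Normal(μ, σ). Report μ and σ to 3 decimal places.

μ ≈ 4.119, σ ≈ 1.111

If T ~ Lognormal(μ,σ) then ln T ~ Normal(μ,σ), so the p-quantile of ln T is μ + z_p·σ.
ln(17.6) = 2.868 and ln(61.5) = 4.119; z_{0.13} = -1.126, z_{0.5} = 0.
σ = (4.119 − 2.868)/(0 − (-1.126)) = 1.111.
μ = 2.868 − (-1.126)·1.111 = 4.119.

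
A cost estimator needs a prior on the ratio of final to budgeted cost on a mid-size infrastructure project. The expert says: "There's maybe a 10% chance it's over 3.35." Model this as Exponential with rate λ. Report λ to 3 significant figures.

P(T > 3.35) = e^(−λ·3.35) = 0.1, so λ = −ln(0.1)/3.35 = 0.687.

λ ≈ 0.687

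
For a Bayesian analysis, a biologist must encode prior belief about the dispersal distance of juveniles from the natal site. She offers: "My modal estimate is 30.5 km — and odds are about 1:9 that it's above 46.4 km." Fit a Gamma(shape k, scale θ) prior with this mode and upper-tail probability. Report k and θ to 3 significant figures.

k ≈ 11.6, θ ≈ 2.88

Gamma(k,θ) with k>1 has mode (k−1)θ, so θ = 30.5/(k−1).
Need P(X < 46.4) = 0.9 with θ tied to k this way. Start at k = 2, θ = 30.5: P(X<46.4) ≈ 0.449.
Too low — raise k to concentrate. Iterating converges to k ≈ 11.6.
Then θ = 30.5/(11.6−1) ≈ 2.88.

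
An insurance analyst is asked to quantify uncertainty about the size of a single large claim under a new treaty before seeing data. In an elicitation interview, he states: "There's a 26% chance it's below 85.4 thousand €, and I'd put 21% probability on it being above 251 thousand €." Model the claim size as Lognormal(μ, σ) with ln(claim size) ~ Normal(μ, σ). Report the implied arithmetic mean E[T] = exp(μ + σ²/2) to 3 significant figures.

E[T] ≈ 182 thousand €

If T ~ Lognormal(μ,σ) then ln T ~ Normal(μ,σ), so the p-quantile of ln T is μ + z_p·σ.
ln(85.4) = 4.447 and ln(251) = 5.525; z_{0.26} = -0.6433, z_{0.79} = 0.8064.
σ = (5.525 − 4.447)/(0.8064 − (-0.6433)) = 0.744.
μ = 4.447 − (-0.6433)·0.744 = 4.926.
E[T] = exp(μ + σ²/2) = exp(4.926 + 0.2765) = 182 thousand €.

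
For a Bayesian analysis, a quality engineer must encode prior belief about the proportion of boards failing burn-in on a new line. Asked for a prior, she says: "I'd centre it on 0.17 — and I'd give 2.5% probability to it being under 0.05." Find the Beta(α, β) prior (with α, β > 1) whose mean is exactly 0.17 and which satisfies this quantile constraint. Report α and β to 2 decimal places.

With mean 0.17 fixed, write α = 0.17s, β = 0.83s where s = α+β.
Need P(θ < 0.05) = 0.025 under Beta(0.17s, 0.83s). Normal approximation: (q−m)/√(m(1−m)/s) ≈ z_{0.025} = -1.96, so s ≈ 0.17·0.83·(-1.96)²/(0.05−0.17)² = 37.6.
At s = 37.6: P(θ<0.05) ≈ 0.005. Adjusting to match 0.025 gives s ≈ 23.19.
So α = 0.17·23.19 ≈ 3.94, β = 0.83·23.19 ≈ 19.25.

α ≈ 3.94, β ≈ 19.25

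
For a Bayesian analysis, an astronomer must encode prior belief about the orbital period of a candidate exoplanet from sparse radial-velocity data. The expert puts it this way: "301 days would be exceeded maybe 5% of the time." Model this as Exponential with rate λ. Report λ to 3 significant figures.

P(T > 301.0) = e^(−λ·301.0) = 0.05, so λ = −ln(0.05)/301.0 = 0.00995.

λ ≈ 0.00995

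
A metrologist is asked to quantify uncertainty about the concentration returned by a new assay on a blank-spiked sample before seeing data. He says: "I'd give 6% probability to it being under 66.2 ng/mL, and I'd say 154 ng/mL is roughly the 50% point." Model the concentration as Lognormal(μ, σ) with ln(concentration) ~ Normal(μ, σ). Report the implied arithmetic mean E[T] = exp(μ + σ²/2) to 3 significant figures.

E[T] ≈ 178 ng/mL

If T ~ Lognormal(μ,σ) then ln T ~ Normal(μ,σ), so the p-quantile of ln T is μ + z_p·σ.
ln(66.2) = 4.193 and ln(154) = 5.037; z_{0.06} = -1.555, z_{0.5} = 0.
σ = (5.037 − 4.193)/(0 − (-1.555)) = 0.543.
μ = 4.193 − (-1.555)·0.543 = 5.037.
E[T] = exp(μ + σ²/2) = exp(5.037 + 0.1474) = 178 ng/mL.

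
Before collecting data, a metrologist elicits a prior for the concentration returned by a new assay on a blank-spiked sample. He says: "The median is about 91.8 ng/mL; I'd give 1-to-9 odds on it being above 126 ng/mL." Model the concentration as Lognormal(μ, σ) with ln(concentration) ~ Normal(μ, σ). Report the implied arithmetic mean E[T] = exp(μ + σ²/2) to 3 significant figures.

If T ~ Lognormal(μ,σ) then ln T ~ Normal(μ,σ), so the p-quantile of ln T is μ + z_p·σ.
ln(91.8) = 4.52 and ln(126) = 4.836; z_{0.5} = 0, z_{0.9} = 1.282.
σ = (4.836 − 4.52)/(1.282 − (0)) = 0.247.
μ = 4.52 − (0)·0.247 = 4.520.
E[T] = exp(μ + σ²/2) = exp(4.520 + 0.0305) = 94.6 ng/mL.

E[T] ≈ 94.6 ng/mL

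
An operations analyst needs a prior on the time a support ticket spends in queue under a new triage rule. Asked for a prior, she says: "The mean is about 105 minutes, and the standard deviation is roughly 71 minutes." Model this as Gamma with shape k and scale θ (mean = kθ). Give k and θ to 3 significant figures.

k ≈ 2.19, θ ≈ 48

For Gamma(k, scale θ): mean = kθ, variance = kθ², so CV = 1/√k.
CV = SD/mean = 71/105 = 0.6762, hence k = 1/CV² = 2.19.
Then θ = mean/k = 105/2.19 = 48.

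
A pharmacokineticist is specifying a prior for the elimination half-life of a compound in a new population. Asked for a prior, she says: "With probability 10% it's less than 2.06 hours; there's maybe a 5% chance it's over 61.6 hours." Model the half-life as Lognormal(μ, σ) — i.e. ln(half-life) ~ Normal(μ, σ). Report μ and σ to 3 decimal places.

If T ~ Lognormal(μ,σ) then ln T ~ Normal(μ,σ), so the p-quantile of ln T is μ + z_p·σ.
ln(2.06) = 0.7227 and ln(61.6) = 4.121; z_{0.1} = -1.282, z_{0.95} = 1.645.
σ = (4.121 − 0.7227)/(1.645 − (-1.282)) = 1.161.
μ = 0.7227 − (-1.282)·1.161 = 2.211.

μ ≈ 2.211, σ ≈ 1.161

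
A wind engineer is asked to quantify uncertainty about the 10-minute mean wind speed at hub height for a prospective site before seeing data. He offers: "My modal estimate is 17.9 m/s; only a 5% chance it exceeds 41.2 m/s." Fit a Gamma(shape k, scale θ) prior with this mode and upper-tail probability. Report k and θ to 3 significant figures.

Gamma(k,θ) with k>1 has mode (k−1)θ, so θ = 17.9/(k−1).
Need P(X < 41.2) = 0.95 with θ tied to k this way. Start at k = 2, θ = 17.9: P(X<41.2) ≈ 0.670.
Too low — raise k to concentrate. Iterating converges to k ≈ 4.94.
Then θ = 17.9/(4.94−1) ≈ 4.54.

k ≈ 4.94, θ ≈ 4.54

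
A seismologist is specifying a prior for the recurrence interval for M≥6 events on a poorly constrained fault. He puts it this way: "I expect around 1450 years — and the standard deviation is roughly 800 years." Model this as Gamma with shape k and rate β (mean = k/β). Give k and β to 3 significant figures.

For Gamma(k, rate β): mean = k/β, variance = k/β², so CV = 1/√k.
CV = SD/mean = 800/1450 = 0.5517, hence k = 1/CV² = 3.29.
Then β = k/mean = 3.29/1450 = 0.00227.

k ≈ 3.29, β ≈ 0.00227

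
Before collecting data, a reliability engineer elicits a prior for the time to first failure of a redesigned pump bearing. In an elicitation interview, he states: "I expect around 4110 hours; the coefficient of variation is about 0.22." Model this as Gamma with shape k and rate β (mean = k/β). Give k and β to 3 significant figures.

k ≈ 20.7, β ≈ 0.00503

For Gamma(k, rate β): mean = k/β, variance = k/β², so CV = 1/√k.
CV = 0.22, hence k = 1/CV² = 20.7.
Then β = k/mean = 20.7/4110 = 0.00503.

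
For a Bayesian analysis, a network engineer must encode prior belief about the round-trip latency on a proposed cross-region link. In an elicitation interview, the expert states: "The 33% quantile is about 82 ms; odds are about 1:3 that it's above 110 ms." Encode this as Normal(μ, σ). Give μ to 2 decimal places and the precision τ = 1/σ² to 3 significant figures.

μ = 93.05, τ = 0.00158

The p-quantile of Normal(μ,σ) is μ + z_p·σ, with z_{0.33} = -0.4399 and z_{0.75} = 0.6745.
Eliminate σ: μ = (z₂·x₁ − z₁·x₂)/(z₂ − z₁) = (0.6745·82 − (-0.4399)·110)/1.114 = 93.05.
Then σ = (x₂ − x₁)/(z₂ − z₁) = (110 − 82)/1.114 = 25.13.
Precision τ = 1/σ² = 1/25.13² = 0.00158.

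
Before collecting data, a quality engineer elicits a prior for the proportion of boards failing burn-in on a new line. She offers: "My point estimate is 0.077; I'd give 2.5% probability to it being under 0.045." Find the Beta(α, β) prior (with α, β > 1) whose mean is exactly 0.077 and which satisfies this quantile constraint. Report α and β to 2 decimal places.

With mean 0.077 fixed, write α = 0.077s, β = 0.923s where s = α+β.
Need P(θ < 0.045) = 0.025 under Beta(0.077s, 0.923s). Normal approximation: (q−m)/√(m(1−m)/s) ≈ z_{0.025} = -1.96, so s ≈ 0.077·0.923·(-1.96)²/(0.045−0.077)² = 266.6.
At s = 266.6: P(θ<0.045) ≈ 0.013. Adjusting to match 0.025 gives s ≈ 209.74.
So α = 0.077·209.74 ≈ 16.15, β = 0.923·209.74 ≈ 193.59.

α ≈ 16.15, β ≈ 193.59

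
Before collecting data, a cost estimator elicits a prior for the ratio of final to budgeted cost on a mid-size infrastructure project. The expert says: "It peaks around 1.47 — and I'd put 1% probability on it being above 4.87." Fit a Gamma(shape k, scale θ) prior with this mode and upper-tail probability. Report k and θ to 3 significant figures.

Gamma(k,θ) with k>1 has mode (k−1)θ, so θ = 1.47/(k−1).
Need P(X < 4.87) = 0.99 with θ tied to k this way. Start at k = 2, θ = 1.47: P(X<4.87) ≈ 0.843.
Too low — raise k to concentrate. Iterating converges to k ≈ 4.06.
Then θ = 1.47/(4.06−1) ≈ 0.48.

k ≈ 4.06, θ ≈ 0.48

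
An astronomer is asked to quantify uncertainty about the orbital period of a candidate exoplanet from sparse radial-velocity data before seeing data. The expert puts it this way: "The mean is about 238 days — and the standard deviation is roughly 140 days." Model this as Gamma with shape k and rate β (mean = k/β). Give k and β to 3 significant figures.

For Gamma(k, rate β): mean = k/β, variance = k/β², so CV = 1/√k.
CV = SD/mean = 140/238 = 0.5882, hence k = 1/CV² = 2.89.
Then β = k/mean = 2.89/238 = 0.0121.

k ≈ 2.89, β ≈ 0.0121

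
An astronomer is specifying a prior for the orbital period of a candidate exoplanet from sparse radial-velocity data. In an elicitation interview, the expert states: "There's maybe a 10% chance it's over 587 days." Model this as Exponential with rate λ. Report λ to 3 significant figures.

P(T > 587.0) = e^(−λ·587.0) = 0.1, so λ = −ln(0.1)/587.0 = 0.00392.

λ ≈ 0.00392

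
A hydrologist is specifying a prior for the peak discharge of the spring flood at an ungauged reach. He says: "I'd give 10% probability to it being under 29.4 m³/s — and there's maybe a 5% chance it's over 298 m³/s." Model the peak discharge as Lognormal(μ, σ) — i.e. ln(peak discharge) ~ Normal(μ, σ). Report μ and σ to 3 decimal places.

μ ≈ 4.395, σ ≈ 0.791

If T ~ Lognormal(μ,σ) then ln T ~ Normal(μ,σ), so the p-quantile of ln T is μ + z_p·σ.
ln(29.4) = 3.381 and ln(298) = 5.697; z_{0.1} = -1.282, z_{0.95} = 1.645.
σ = (5.697 − 3.381)/(1.645 − (-1.282)) = 0.791.
μ = 3.381 − (-1.282)·0.791 = 4.395.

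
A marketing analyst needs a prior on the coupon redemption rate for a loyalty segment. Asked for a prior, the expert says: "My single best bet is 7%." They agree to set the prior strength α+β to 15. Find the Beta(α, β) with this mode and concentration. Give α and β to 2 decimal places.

For α,β > 1 the Beta mode is (α−1)/(α+β−2). With α+β = 15, the mode is (α−1)/13.
Set (α−1)/13 = 0.07 → α = 1 + 0.07·13 = 1.91.
β = 15 − α = 13.09.

α = 1.91, β = 13.09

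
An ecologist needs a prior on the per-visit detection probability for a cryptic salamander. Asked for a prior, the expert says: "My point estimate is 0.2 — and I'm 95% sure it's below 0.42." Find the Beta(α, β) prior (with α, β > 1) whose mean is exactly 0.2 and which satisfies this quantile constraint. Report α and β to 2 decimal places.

With mean 0.2 fixed, write α = 0.2s, β = 0.8s where s = α+β.
Need P(θ < 0.42) = 0.95 under Beta(0.2s, 0.8s). Normal approximation: (q−m)/√(m(1−m)/s) ≈ z_{0.95} = 1.64, so s ≈ 0.2·0.8·(1.64)²/(0.42−0.2)² = 8.9.
At s = 8.9: P(θ<0.42) ≈ 0.935. Adjusting to match 0.95 gives s ≈ 10.81.
So α = 0.2·10.81 ≈ 2.16, β = 0.8·10.81 ≈ 8.65.

α ≈ 2.16, β ≈ 8.65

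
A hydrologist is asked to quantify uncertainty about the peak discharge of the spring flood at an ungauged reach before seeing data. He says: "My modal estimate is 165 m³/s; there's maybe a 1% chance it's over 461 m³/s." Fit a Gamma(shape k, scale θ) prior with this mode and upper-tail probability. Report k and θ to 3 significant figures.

k ≈ 5.34, θ ≈ 38

Gamma(k,θ) with k>1 has mode (k−1)θ, so θ = 165/(k−1).
Need P(X < 461) = 0.99 with θ tied to k this way. Start at k = 2, θ = 165: P(X<461) ≈ 0.768.
Too low — raise k to concentrate. Iterating converges to k ≈ 5.34.
Then θ = 165/(5.34−1) ≈ 38.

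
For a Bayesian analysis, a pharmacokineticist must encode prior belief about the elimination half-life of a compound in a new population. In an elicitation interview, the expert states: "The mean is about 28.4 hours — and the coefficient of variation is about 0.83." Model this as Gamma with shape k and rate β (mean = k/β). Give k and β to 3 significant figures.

For Gamma(k, rate β): mean = k/β, variance = k/β², so CV = 1/√k.
CV = 0.83, hence k = 1/CV² = 1.45.
Then β = k/mean = 1.45/28.4 = 0.0511.

k ≈ 1.45, β ≈ 0.0511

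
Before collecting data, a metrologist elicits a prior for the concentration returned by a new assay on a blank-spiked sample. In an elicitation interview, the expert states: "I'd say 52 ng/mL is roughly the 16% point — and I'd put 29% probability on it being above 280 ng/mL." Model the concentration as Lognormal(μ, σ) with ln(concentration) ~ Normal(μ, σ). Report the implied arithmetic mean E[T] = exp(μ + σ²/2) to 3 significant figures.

E[T] ≈ 277 ng/mL

If T ~ Lognormal(μ,σ) then ln T ~ Normal(μ,σ), so the p-quantile of ln T is μ + z_p·σ.
ln(52) = 3.951 and ln(280) = 5.635; z_{0.16} = -0.9945, z_{0.71} = 0.5534.
σ = (5.635 − 3.951)/(0.5534 − (-0.9945)) = 1.088.
μ = 3.951 − (-0.9945)·1.088 = 5.033.
E[T] = exp(μ + σ²/2) = exp(5.033 + 0.5915) = 277 ng/mL.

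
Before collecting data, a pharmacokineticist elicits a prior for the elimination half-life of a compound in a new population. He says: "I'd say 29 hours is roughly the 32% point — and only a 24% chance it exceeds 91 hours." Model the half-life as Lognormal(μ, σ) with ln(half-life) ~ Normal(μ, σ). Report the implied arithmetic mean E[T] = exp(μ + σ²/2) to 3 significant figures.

If T ~ Lognormal(μ,σ) then ln T ~ Normal(μ,σ), so the p-quantile of ln T is μ + z_p·σ.
ln(29) = 3.367 and ln(91) = 4.511; z_{0.32} = -0.4677, z_{0.76} = 0.7063.
σ = (4.511 − 3.367)/(0.7063 − (-0.4677)) = 0.974.
μ = 3.367 − (-0.4677)·0.974 = 3.823.
E[T] = exp(μ + σ²/2) = exp(3.823 + 0.4744) = 73.5 hours.

E[T] ≈ 73.5 hours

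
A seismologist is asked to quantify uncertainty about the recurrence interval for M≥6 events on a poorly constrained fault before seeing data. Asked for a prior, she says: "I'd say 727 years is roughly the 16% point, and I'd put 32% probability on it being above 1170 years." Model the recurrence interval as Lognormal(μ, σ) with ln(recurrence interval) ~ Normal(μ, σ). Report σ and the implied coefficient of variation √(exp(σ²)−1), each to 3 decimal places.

σ ≈ 0.325, CV ≈ 0.334

If T ~ Lognormal(μ,σ) then ln T ~ Normal(μ,σ), so the p-quantile of ln T is μ + z_p·σ.
ln(727) = 6.589 and ln(1170) = 7.065; z_{0.16} = -0.9945, z_{0.68} = 0.4677.
σ = (7.065 − 6.589)/(0.4677 − (-0.9945)) = 0.325.
μ = 6.589 − (-0.9945)·0.325 = 6.913.
CV = √(exp(σ²)−1) = √(exp(0.1059)−1) = 0.334.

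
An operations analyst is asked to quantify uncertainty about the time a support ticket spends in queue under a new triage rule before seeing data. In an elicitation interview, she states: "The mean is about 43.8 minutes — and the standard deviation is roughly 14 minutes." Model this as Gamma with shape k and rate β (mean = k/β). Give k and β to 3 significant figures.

For Gamma(k, rate β): mean = k/β, variance = k/β², so CV = 1/√k.
CV = SD/mean = 14/43.8 = 0.3196, hence k = 1/CV² = 9.79.
Then β = k/mean = 9.79/43.8 = 0.223.

k ≈ 9.79, β ≈ 0.223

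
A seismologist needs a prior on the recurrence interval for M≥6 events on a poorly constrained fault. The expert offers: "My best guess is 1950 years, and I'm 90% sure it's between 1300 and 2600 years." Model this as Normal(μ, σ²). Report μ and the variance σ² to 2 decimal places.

μ = 1950.00, σ² = 156160.86

A symmetric 90% interval runs μ ± z·σ with z = 1.645.
Half-width = 650, so σ = 650/1.645 = 395.172 and σ² = 156160.86.
μ is the stated best guess, 1950.00.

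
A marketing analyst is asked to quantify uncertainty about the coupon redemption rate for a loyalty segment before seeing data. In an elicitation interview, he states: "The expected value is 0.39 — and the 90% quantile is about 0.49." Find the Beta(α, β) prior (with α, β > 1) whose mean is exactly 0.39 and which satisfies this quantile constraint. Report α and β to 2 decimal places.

With mean 0.39 fixed, write α = 0.39s, β = 0.61s where s = α+β.
Need P(θ < 0.49) = 0.9 under Beta(0.39s, 0.61s). Normal approximation: (q−m)/√(m(1−m)/s) ≈ z_{0.9} = 1.28, so s ≈ 0.39·0.61·(1.28)²/(0.49−0.39)² = 39.1.
At s = 39.1: P(θ<0.49) ≈ 0.898. Adjusting to match 0.9 gives s ≈ 39.66.
So α = 0.39·39.66 ≈ 15.47, β = 0.61·39.66 ≈ 24.19.

α ≈ 15.47, β ≈ 24.19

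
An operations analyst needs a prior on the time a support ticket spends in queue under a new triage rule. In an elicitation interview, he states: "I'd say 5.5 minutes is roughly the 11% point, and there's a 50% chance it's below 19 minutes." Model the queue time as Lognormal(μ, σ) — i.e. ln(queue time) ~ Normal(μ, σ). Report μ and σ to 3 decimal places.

If T ~ Lognormal(μ,σ) then ln T ~ Normal(μ,σ), so the p-quantile of ln T is μ + z_p·σ.
ln(5.5) = 1.705 and ln(19) = 2.944; z_{0.11} = -1.227, z_{0.5} = 0.
σ = (2.944 − 1.705)/(0 − (-1.227)) = 1.011.
μ = 1.705 − (-1.227)·1.011 = 2.944.

μ ≈ 2.944, σ ≈ 1.011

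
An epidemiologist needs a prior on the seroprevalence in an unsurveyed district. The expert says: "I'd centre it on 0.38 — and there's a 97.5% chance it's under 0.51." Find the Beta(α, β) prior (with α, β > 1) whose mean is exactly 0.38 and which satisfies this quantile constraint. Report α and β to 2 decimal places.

α ≈ 21.13, β ≈ 34.47

With mean 0.38 fixed, write α = 0.38s, β = 0.62s where s = α+β.
Need P(θ < 0.51) = 0.975 under Beta(0.38s, 0.62s). Normal approximation: (q−m)/√(m(1−m)/s) ≈ z_{0.975} = 1.96, so s ≈ 0.38·0.62·(1.96)²/(0.51−0.38)² = 53.6.
At s = 53.6: P(θ<0.51) ≈ 0.973. Adjusting to match 0.975 gives s ≈ 55.60.
So α = 0.38·55.60 ≈ 21.13, β = 0.62·55.60 ≈ 34.47.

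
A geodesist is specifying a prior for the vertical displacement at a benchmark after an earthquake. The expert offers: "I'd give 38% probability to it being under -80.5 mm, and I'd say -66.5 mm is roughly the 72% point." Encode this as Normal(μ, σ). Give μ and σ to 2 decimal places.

μ = -75.69, σ = 15.76

The p-quantile of Normal(μ,σ) is μ + z_p·σ, with z_{0.38} = -0.3055 and z_{0.72} = 0.5828.
Eliminate σ: μ = (z₂·x₁ − z₁·x₂)/(z₂ − z₁) = (0.5828·-80.5 − (-0.3055)·-66.5)/0.8883 = -75.69.
Then σ = (x₂ − x₁)/(z₂ − z₁) = (-66.5 − -80.5)/0.8883 = 15.76.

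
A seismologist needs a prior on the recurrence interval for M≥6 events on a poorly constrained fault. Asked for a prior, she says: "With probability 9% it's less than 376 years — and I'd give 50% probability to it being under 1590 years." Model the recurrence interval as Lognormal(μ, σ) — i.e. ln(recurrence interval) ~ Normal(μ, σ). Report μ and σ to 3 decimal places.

μ ≈ 7.371, σ ≈ 1.075

If T ~ Lognormal(μ,σ) then ln T ~ Normal(μ,σ), so the p-quantile of ln T is μ + z_p·σ.
ln(376) = 5.93 and ln(1590) = 7.371; z_{0.09} = -1.341, z_{0.5} = 0.
σ = (7.371 − 5.93)/(0 − (-1.341)) = 1.075.
μ = 5.93 − (-1.341)·1.075 = 7.371.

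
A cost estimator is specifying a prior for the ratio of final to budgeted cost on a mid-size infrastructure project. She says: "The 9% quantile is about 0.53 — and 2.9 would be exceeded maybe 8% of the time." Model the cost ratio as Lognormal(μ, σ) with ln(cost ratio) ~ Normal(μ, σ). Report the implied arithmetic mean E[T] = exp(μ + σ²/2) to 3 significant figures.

If T ~ Lognormal(μ,σ) then ln T ~ Normal(μ,σ), so the p-quantile of ln T is μ + z_p·σ.
ln(0.53) = -0.6349 and ln(2.9) = 1.065; z_{0.09} = -1.341, z_{0.92} = 1.405.
σ = (1.065 − -0.6349)/(1.405 − (-1.341)) = 0.619.
μ = -0.6349 − (-1.341)·0.619 = 0.195.
E[T] = exp(μ + σ²/2) = exp(0.195 + 0.1916) = 1.47.

E[T] ≈ 1.47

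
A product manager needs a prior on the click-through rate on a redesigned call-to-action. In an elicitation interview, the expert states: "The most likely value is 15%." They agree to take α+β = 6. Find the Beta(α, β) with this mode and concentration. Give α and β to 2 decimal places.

α = 1.60, β = 4.40

For α,β > 1 the Beta mode is (α−1)/(α+β−2). With α+β = 6, the mode is (α−1)/4.
Set (α−1)/4 = 0.15 → α = 1 + 0.15·4 = 1.60.
β = 6 − α = 4.40.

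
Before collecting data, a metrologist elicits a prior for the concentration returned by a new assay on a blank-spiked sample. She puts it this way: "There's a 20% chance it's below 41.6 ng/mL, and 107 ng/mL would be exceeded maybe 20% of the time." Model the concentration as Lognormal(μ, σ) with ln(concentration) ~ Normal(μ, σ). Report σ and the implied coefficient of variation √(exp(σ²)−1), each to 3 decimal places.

σ ≈ 0.561, CV ≈ 0.608

If T ~ Lognormal(μ,σ) then ln T ~ Normal(μ,σ), so the p-quantile of ln T is μ + z_p·σ.
ln(41.6) = 3.728 and ln(107) = 4.673; z_{0.2} = -0.8416, z_{0.8} = 0.8416.
σ = (4.673 − 3.728)/(0.8416 − (-0.8416)) = 0.561.
μ = 3.728 − (-0.8416)·0.561 = 4.200.
CV = √(exp(σ²)−1) = √(exp(0.3150)−1) = 0.608.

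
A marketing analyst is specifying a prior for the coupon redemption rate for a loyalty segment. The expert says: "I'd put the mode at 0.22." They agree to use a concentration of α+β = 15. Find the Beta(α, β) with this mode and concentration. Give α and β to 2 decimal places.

For α,β > 1 the Beta mode is (α−1)/(α+β−2). With α+β = 15, the mode is (α−1)/13.
Set (α−1)/13 = 0.22 → α = 1 + 0.22·13 = 3.86.
β = 15 − α = 11.14.

α = 3.86, β = 11.14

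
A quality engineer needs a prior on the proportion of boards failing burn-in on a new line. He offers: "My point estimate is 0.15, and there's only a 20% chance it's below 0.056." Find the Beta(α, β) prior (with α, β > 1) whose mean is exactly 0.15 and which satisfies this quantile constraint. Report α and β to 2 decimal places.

With mean 0.15 fixed, write α = 0.15s, β = 0.85s where s = α+β.
Need P(θ < 0.056) = 0.2 under Beta(0.15s, 0.85s). Normal approximation: (q−m)/√(m(1−m)/s) ≈ z_{0.2} = -0.842, so s ≈ 0.15·0.85·(-0.842)²/(0.056−0.15)² = 10.2.
At s = 10.2: P(θ<0.056) ≈ 0.197. Adjusting to match 0.2 gives s ≈ 10.03.
So α = 0.15·10.03 ≈ 1.50, β = 0.85·10.03 ≈ 8.53.

α ≈ 1.50, β ≈ 8.53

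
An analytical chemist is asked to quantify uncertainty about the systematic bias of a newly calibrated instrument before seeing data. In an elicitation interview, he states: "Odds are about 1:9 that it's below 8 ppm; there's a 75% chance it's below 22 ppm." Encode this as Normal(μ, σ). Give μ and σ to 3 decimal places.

For Normal(μ,σ), the p-quantile is μ + z_p·σ. Here z_{0.1} = -1.282, z_{0.75} = 0.6745.
So 8 = μ − 1.282σ and 22 = μ + 0.6745σ.
Subtracting: σ = (22 − 8)/(0.6745 − (-1.282)) = 7.157.
Then μ = 8 − (-1.282)·7.157 = 17.172.

μ = 17.172, σ = 7.157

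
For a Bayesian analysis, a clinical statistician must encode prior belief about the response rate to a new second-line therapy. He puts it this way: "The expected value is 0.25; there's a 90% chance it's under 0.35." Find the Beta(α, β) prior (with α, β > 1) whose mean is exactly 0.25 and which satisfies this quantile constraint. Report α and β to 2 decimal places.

α ≈ 8.07, β ≈ 24.22

With mean 0.25 fixed, write α = 0.25s, β = 0.75s where s = α+β.
Need P(θ < 0.35) = 0.9 under Beta(0.25s, 0.75s). Normal approximation: (q−m)/√(m(1−m)/s) ≈ z_{0.9} = 1.28, so s ≈ 0.25·0.75·(1.28)²/(0.35−0.25)² = 30.8.
At s = 30.8: P(θ<0.35) ≈ 0.895. Adjusting to match 0.9 gives s ≈ 32.30.
So α = 0.25·32.30 ≈ 8.07, β = 0.75·32.30 ≈ 24.22.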